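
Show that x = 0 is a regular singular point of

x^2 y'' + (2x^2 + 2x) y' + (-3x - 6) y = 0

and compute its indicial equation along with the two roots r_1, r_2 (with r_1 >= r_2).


Divide by x^2 to reach normal form y'' + P_1(x) y' + P_2(x) y = 0 with P_1(x) = 2 + 2/x and P_2(x) = -3/x - 6/x^2.
x = 0 is a singular point because the y'-coefficient 2 + 2/x has a pole at x = 0 and the y-coefficient -3/x - 6/x^2 has a pole at x = 0.
It is a regular singular point because x P_1(x) = p(x) = 2x + 2 and x^2 P_2(x) = q(x) = -3x - 6 are polynomials, hence analytic at x = 0.
p(0) = 2,  q(0) = -6.
Indicial equation: r(r-1) + p(0) r + q(0) = 0, i.e. r^2 + (p(0) - 1) r + q(0) = 0, i.e. r^2 + 1 r - 6 = 0.
Discriminant: (1)^2 - 4(-6) = 25, so r = (-1 ± 5)/2.
Solving: r_1 = 2, r_2 = -3.

indicial: r^2 + 1 r - 6 = 0; roots r_1 = 2, r_2 = -3


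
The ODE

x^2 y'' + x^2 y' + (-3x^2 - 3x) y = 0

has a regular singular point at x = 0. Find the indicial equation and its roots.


Divide by x^2 to reach normal form y'' + P_1(x) y' + P_2(x) y = 0 with P_1(x) = 1 and P_2(x) = -3 - 3/x.
x = 0 is a singular point because the y-coefficient -3 - 3/x has a pole at x = 0.
It is a regular singular point because x P_1(x) = p(x) = x and x^2 P_2(x) = q(x) = -3x^2 - 3x are polynomials, hence analytic at x = 0.
p(0) = 0,  q(0) = 0.
Indicial equation: r(r-1) + p(0) r + q(0) = 0, i.e. r^2 + (p(0) - 1) r + q(0) = 0, i.e. r^2 - 1 r = 0.
Discriminant: (-1)^2 - 4(0) = 1, so r = (1 ± 1)/2.
Solving: r_1 = 1, r_2 = 0.

indicial: r^2 - 1 r = 0; roots r_1 = 1, r_2 = 0


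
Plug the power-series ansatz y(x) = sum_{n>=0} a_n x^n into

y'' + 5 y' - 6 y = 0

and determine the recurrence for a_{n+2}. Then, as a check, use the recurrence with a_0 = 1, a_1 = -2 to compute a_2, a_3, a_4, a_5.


Substitute y = sum_n a_n x^n.
y''(x) has coefficient (n+2)(n+1) a_{n+2} at x^n;
5 y'(x) has coefficient 5 (n+1) a_{n+1} at x^n;
-6 y(x) has coefficient -6 a_n at x^n.
Matching x^n: (n+2)(n+1) a_{n+2} + 5 (n+1) a_{n+1} - 6 a_n = 0.
Thus a_{n+2} = [-5 (n+1) a_{n+1} + 6 a_n] / ((n+1)(n+2)).

Check with a_0 = 1, a_1 = -2 (apply the recurrence for n = 0, 1, 2, 3): a_0 = 1, a_1 = -2, a_2 = 8, a_3 = -46/3, a_4 = 139/6, a_5 = -833/30.

a_(n+2) = [-5 (n+1) a_(n+1) + 6 a_n] / ((n+1)(n+2)); check: a_0 = 1, a_1 = -2, a_2 = 8, a_3 = -46/3, a_4 = 139/6, a_5 = -833/30


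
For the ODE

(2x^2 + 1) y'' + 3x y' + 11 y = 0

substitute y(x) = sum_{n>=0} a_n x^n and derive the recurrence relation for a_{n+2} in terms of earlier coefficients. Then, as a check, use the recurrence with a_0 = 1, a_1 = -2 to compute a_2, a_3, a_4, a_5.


Substitute y = sum_n a_n x^n.
(1 + 2 x^2) y'' contributes (n+2)(n+1) a_{n+2} + 2 n(n-1) a_n at x^n.
3 x y'(x) contributes 3 n a_n at x^n.
11 y(x) contributes 11 a_n at x^n.
Matching x^n: (n+2)(n+1) a_{n+2} + (2 n(n-1) + 3 n + 11) a_n = 0.
Thus a_{n+2} = (-2 n(n-1) - 3 n - 11) / ((n+1)(n+2)) * a_n.

Check with a_0 = 1, a_1 = -2 (apply the recurrence for n = 0, 1, 2, 3): a_0 = 1, a_1 = -2, a_2 = -11/2, a_3 = 14/3, a_4 = 77/8, a_5 = -112/15.

a_(n+2) = (-2 n(n-1) - 3 n - 11) / ((n+1)(n+2)) * a_n; check: a_0 = 1, a_1 = -2, a_2 = -11/2, a_3 = 14/3, a_4 = 77/8, a_5 = -112/15


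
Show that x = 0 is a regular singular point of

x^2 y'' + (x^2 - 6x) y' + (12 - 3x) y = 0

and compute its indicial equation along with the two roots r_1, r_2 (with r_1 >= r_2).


Divide by x^2 to reach normal form y'' + P_1(x) y' + P_2(x) y = 0 with P_1(x) = 1 - 6/x and P_2(x) = -3/x + 12/x^2.
x = 0 is a singular point because the y'-coefficient 1 - 6/x has a pole at x = 0 and the y-coefficient -3/x + 12/x^2 has a pole at x = 0.
It is a regular singular point because x P_1(x) = p(x) = x - 6 and x^2 P_2(x) = q(x) = 12 - 3x are polynomials, hence analytic at x = 0.
p(0) = -6,  q(0) = 12.
Indicial equation: r(r-1) + p(0) r + q(0) = 0, i.e. r^2 + (p(0) - 1) r + q(0) = 0, i.e. r^2 - 7 r + 12 = 0.
Discriminant: (-7)^2 - 4(12) = 1, so r = (7 ± 1)/2.
Solving: r_1 = 4, r_2 = 3.

indicial: r^2 - 7 r + 12 = 0; roots r_1 = 4, r_2 = 3


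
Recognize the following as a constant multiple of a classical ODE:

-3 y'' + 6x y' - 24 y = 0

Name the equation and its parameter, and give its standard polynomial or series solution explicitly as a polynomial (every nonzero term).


All three coefficients share the factor -3; dividing through by -3 gives  y'' - 2x y' + 8 y = 0.
This matches the Hermite equation y'' - 2x y' + 2n y = 0 with 2n = 8, so n = 4; the polynomial solution is H_4(x).
With y = sum_k a_k x^k, matching x^k gives (k+2)(k+1) a_{k+2} = 2(k - n) a_k = 2(k - 4) a_k. The right side vanishes at k = 4, so the series with the parity of 4 terminates at degree 4.
Standard normalization: leading coefficient of H_n is 2^n, so a_4 = 2^4 = 16. Work downward with a_k = (k+1)(k+2) a_{k+2} / (2(k - n)):
  a_2 = (3)(4)(16) / (2(2 - 4)) = 192/(-4) = -48
  a_0 = (1)(2)(-48) / (2(0 - 4)) = -96/(-8) = 12
Hence H_4(x) = 16 x^4 - 48 x^2 + 12.

H_4(x); series = 16 x^4 - 48 x^2 + 12


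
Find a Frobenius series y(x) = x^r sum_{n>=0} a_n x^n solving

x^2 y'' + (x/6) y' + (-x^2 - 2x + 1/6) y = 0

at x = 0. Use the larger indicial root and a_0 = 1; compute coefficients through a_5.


Write in Frobenius form y'' + (p(x)/x) y' + (q(x)/x^2) y = 0:
  p(x) = 1/6,  q(x) = -x^2 - 2x + 1/6.
Indicial equation: r(r-1) + (1/6) r + (1/6) = 0 -> roots r_1 = 1/2, r_2 = 1/3.
Take r = r_1 = 1/2. Let y(x) = x^r sum_{n>=0} a_n x^n with a_0 = 1.
Substitute y = x^r sum a_n x^n and match x^{r+n}. The recurrence is
  D(n) a_n - 2 a_{n-1} - 1 a_{n-2} = 0,  where D(n) = (r+n)(r+n-1) + (1/6)(r+n) + (1/6).
  a_n = [2 a_{n-1} + 1 a_{n-2}] / D(n).
Since the indicial polynomial factors as (r - r_1)(r - r_2), D(n) = (r_1 + n - r_1)(r_1 + n - r_2) = n(n + 1/6).
Evaluating step by step (a_0 = 1):
  n = 1: D(1) = 1(1 + 1/6) = 7/6; numerator = 2(1) = 2; a_1 = (2)/(7/6) = 12/7
  n = 2: D(2) = 2(2 + 1/6) = 13/3; numerator = 2(12/7) + 1(1) = 31/7; a_2 = (31/7)/(13/3) = 93/91
  n = 3: D(3) = 3(3 + 1/6) = 19/2; numerator = 2(93/91) + 1(12/7) = 342/91; a_3 = (342/91)/(19/2) = 36/91
  n = 4: D(4) = 4(4 + 1/6) = 50/3; numerator = 2(36/91) + 1(93/91) = 165/91; a_4 = (165/91)/(50/3) = 99/910
  n = 5: D(5) = 5(5 + 1/6) = 155/6; numerator = 2(99/910) + 1(36/91) = 279/455; a_5 = (279/455)/(155/6) = 54/2275

r = 1/2; a_0 = 1; a_1 = 12/7; a_2 = 93/91; a_3 = 36/91; a_4 = 99/910; a_5 = 54/2275


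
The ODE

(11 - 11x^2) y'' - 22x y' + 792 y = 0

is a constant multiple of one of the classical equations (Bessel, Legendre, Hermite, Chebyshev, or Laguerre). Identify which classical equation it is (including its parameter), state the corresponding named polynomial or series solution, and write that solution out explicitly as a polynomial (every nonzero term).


All three coefficients share the factor 11; dividing through by 11 gives  (1 - x^2) y'' - 2x y' + 72 y = 0.
This matches the Legendre equation (1 - x^2) y'' - 2x y' + n(n+1) y = 0 (note the -2x y' term) with n(n+1) = 72, so n = 8; the polynomial solution is P_8(x).
With y = sum_k a_k x^k, matching x^k gives (k+2)(k+1) a_{k+2} = [k(k+1) - n(n+1)] a_k = (k - 8)(k + 9) a_k. The right side vanishes at k = 8, so the series with the parity of 8 terminates at degree 8.
Standard normalization (P_n(1) = 1): leading coefficient (2n)!/(2^n (n!)^2) = 20922789888000/(256*1625702400) = 6435/128, so a_8 = 6435/128. Work downward with a_k = (k+1)(k+2) a_{k+2} / ((k - 8)(k + 9)):
  a_6 = (7)(8)(6435/128) / ((6 - 8)(6 + 9)) = (45045/16)/(-30) = -3003/32
  a_4 = (5)(6)(-3003/32) / ((4 - 8)(4 + 9)) = (-45045/16)/(-52) = 3465/64
  a_2 = (3)(4)(3465/64) / ((2 - 8)(2 + 9)) = (10395/16)/(-66) = -315/32
  a_0 = (1)(2)(-315/32) / ((0 - 8)(0 + 9)) = (-315/16)/(-72) = 35/128
Hence P_8(x) = 6435 x^8/128 - 3003 x^6/32 + 3465 x^4/64 - 315 x^2/32 + 35/128.

P_8(x); series = 6435 x^8/128 - 3003 x^6/32 + 3465 x^4/64 - 315 x^2/32 + 35/128


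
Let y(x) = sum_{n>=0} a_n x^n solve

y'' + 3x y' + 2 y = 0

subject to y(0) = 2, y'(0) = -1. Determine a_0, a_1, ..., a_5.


Ansatz: y(x) = sum_{n>=0} a_n x^n, so y'(x) = sum_{n>=1} n a_n x^(n-1) and y''(x) = sum_{n>=2} n(n-1) a_n x^(n-2).
Substitute into P(x) y'' + Q(x) y' + R(x) y = 0 with P(x) = 1, Q(x) = 3x, R(x) = 2, and match powers of x.
Initial conditions: a_0 = 2, a_1 = -1.
Setting the coefficient of each power of x to zero and solving order by order (substituting the coefficients already found):
  x^0: 2 a_2 + 2 a_0 = 0  ->  2 a_2 = -2 a_0 = -4  ->  a_2 = -2
  x^1: 6 a_3 + 5 a_1 = 0  ->  6 a_3 = -5 a_1 = 5  ->  a_3 = 5/6
  x^2: 12 a_4 + 8 a_2 = 0  ->  12 a_4 = -8 a_2 = 16  ->  a_4 = 4/3
  x^3: 20 a_5 + 11 a_3 = 0  ->  20 a_5 = -11 a_3 = -55/6  ->  a_5 = -11/24
Truncated series: y(x) = 2 - x - 2 x^2 + (5/6) x^3 + (4/3) x^4 - (11/24) x^5 + O(x^6).

a_0 = 2; a_1 = -1; a_2 = -2; a_3 = 5/6; a_4 = 4/3; a_5 = -11/24


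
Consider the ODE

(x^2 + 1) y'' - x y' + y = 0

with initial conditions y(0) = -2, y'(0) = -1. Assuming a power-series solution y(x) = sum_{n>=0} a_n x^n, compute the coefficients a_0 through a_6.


Ansatz: y(x) = sum_{n>=0} a_n x^n, so y'(x) = sum_{n>=1} n a_n x^(n-1) and y''(x) = sum_{n>=2} n(n-1) a_n x^(n-2).
Substitute into P(x) y'' + Q(x) y' + R(x) y = 0 with P(x) = x^2 + 1, Q(x) = -x, R(x) = 1, and match powers of x.
Initial conditions: a_0 = -2, a_1 = -1.
Setting the coefficient of each power of x to zero and solving order by order (substituting the coefficients already found):
  x^0: 2 a_2 + a_0 = 0  ->  2 a_2 = -a_0 = 2  ->  a_2 = 1
  x^1: 6 a_3 = 0  ->  a_3 = 0
  x^2: 12 a_4 + a_2 = 0  ->  12 a_4 = -a_2 = -1  ->  a_4 = -1/12
  x^3: 20 a_5 + 4 a_3 = 0  ->  20 a_5 = -4 a_3 = 0  ->  a_5 = 0
  x^4: 30 a_6 + 9 a_4 = 0  ->  30 a_6 = -9 a_4 = 3/4  ->  a_6 = 1/40
Truncated series: y(x) = -2 - x + x^2 - (1/12) x^4 + (1/40) x^6 + O(x^7).

a_0 = -2; a_1 = -1; a_2 = 1; a_3 = 0; a_4 = -1/12; a_5 = 0; a_6 = 1/40


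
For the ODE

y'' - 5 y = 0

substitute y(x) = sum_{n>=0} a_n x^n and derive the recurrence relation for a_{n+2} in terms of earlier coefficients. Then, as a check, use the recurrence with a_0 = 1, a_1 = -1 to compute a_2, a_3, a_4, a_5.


Substitute y = sum_n a_n x^n into y'' + (const) y = 0.
y''(x) = sum_{n>=0} (n+2)(n+1) a_{n+2} x^n.
The ODE becomes sum_n [(n+2)(n+1) a_{n+2} - 5 a_n] x^n = 0.
Setting each coefficient to zero gives the recurrence:
  (n+2)(n+1) a_{n+2} - 5 a_n = 0,
  a_{n+2} = 5 / ((n+1)(n+2)) a_n.

Check with a_0 = 1, a_1 = -1 (apply the recurrence for n = 0, 1, 2, 3): a_0 = 1, a_1 = -1, a_2 = 5/2, a_3 = -5/6, a_4 = 25/24, a_5 = -5/24.

a_{n+2} = 5/((n+1)(n+2)) * a_n; check: a_0 = 1, a_1 = -1, a_2 = 5/2, a_3 = -5/6, a_4 = 25/24, a_5 = -5/24


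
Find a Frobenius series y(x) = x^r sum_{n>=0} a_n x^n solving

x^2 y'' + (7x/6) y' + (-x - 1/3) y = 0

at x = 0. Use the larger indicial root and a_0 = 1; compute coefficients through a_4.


Write in Frobenius form y'' + (p(x)/x) y' + (q(x)/x^2) y = 0:
  p(x) = 7/6,  q(x) = -x - 1/3.
Indicial equation: r(r-1) + (7/6) r + (-1/3) = 0 -> roots r_1 = 1/2, r_2 = -2/3.
Take r = r_1 = 1/2. Let y(x) = x^r sum_{n>=0} a_n x^n with a_0 = 1.
Substitute y = x^r sum a_n x^n and match x^{r+n}. The recurrence is
  D(n) a_n - 1 a_{n-1} = 0,  where D(n) = (r+n)(r+n-1) + (7/6)(r+n) + (-1/3).
  a_n = 1 / D(n) * a_{n-1}.
Since the indicial polynomial factors as (r - r_1)(r - r_2), D(n) = (r_1 + n - r_1)(r_1 + n - r_2) = n(n + 7/6).
Evaluating step by step (a_0 = 1):
  n = 1: D(1) = 1(1 + 7/6) = 13/6; numerator = 1(1) = 1; a_1 = (1)/(13/6) = 6/13
  n = 2: D(2) = 2(2 + 7/6) = 19/3; numerator = 1(6/13) = 6/13; a_2 = (6/13)/(19/3) = 18/247
  n = 3: D(3) = 3(3 + 7/6) = 25/2; numerator = 1(18/247) = 18/247; a_3 = (18/247)/(25/2) = 36/6175
  n = 4: D(4) = 4(4 + 7/6) = 62/3; numerator = 1(36/6175) = 36/6175; a_4 = (36/6175)/(62/3) = 54/191425

r = 1/2; a_0 = 1; a_1 = 6/13; a_2 = 18/247; a_3 = 36/6175; a_4 = 54/191425


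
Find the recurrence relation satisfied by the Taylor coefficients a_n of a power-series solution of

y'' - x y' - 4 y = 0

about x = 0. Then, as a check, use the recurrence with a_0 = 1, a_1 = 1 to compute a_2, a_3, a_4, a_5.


Substitute y = sum_n a_n x^n.
y''(x) has coefficient (n+2)(n+1) a_{n+2} at x^n;
-x y'(x) has coefficient -n a_n at x^n (shift);
-4 y(x) has coefficient -4 a_n at x^n.
Matching x^n: (n+2)(n+1) a_{n+2} + (-n - 4) a_n = 0.
Thus a_{n+2} = (n + 4) / ((n+1)(n+2)) * a_n.

Check with a_0 = 1, a_1 = 1 (apply the recurrence for n = 0, 1, 2, 3): a_0 = 1, a_1 = 1, a_2 = 2, a_3 = 5/6, a_4 = 1, a_5 = 7/24.

a_(n+2) = (n + 4) / ((n+1)(n+2)) * a_n; check: a_0 = 1, a_1 = 1, a_2 = 2, a_3 = 5/6, a_4 = 1, a_5 = 7/24


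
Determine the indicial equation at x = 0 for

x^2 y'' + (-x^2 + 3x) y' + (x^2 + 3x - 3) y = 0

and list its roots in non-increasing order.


Divide by x^2 to reach normal form y'' + P_1(x) y' + P_2(x) y = 0 with P_1(x) = -1 + 3/x and P_2(x) = 1 + 3/x - 3/x^2.
x = 0 is a singular point because the y'-coefficient -1 + 3/x has a pole at x = 0 and the y-coefficient 1 + 3/x - 3/x^2 has a pole at x = 0.
It is a regular singular point because x P_1(x) = p(x) = 3 - x and x^2 P_2(x) = q(x) = x^2 + 3x - 3 are polynomials, hence analytic at x = 0.
p(0) = 3,  q(0) = -3.
Indicial equation: r(r-1) + p(0) r + q(0) = 0, i.e. r^2 + (p(0) - 1) r + q(0) = 0, i.e. r^2 + 2 r - 3 = 0.
Discriminant: (2)^2 - 4(-3) = 16, so r = (-2 ± 4)/2.
Solving: r_1 = 1, r_2 = -3.

indicial: r^2 + 2 r - 3 = 0; roots r_1 = 1, r_2 = -3


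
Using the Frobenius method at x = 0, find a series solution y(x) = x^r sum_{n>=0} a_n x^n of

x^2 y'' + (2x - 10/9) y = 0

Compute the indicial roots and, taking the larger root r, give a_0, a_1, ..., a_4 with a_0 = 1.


Write in Frobenius form y'' + (p(x)/x) y' + (q(x)/x^2) y = 0:
  p(x) = 0,  q(x) = 2x - 10/9.
Indicial equation: r(r-1) + (0) r + (-10/9) = 0 -> roots r_1 = 5/3, r_2 = -2/3.
Take r = r_1 = 5/3. Let y(x) = x^r sum_{n>=0} a_n x^n with a_0 = 1.
Substitute y = x^r sum a_n x^n and match x^{r+n}. The recurrence is
  D(n) a_n + 2 a_{n-1} = 0,  where D(n) = (r+n)(r+n-1) + (0)(r+n) + (-10/9).
  a_n = -2 / D(n) * a_{n-1}.
Since the indicial polynomial factors as (r - r_1)(r - r_2), D(n) = (r_1 + n - r_1)(r_1 + n - r_2) = n(n + 7/3).
Evaluating step by step (a_0 = 1):
  n = 1: D(1) = 1(1 + 7/3) = 10/3; numerator = -2(1) = -2; a_1 = (-2)/(10/3) = -3/5
  n = 2: D(2) = 2(2 + 7/3) = 26/3; numerator = -2(-3/5) = 6/5; a_2 = (6/5)/(26/3) = 9/65
  n = 3: D(3) = 3(3 + 7/3) = 16; numerator = -2(9/65) = -18/65; a_3 = (-18/65)/(16) = -9/520
  n = 4: D(4) = 4(4 + 7/3) = 76/3; numerator = -2(-9/520) = 9/260; a_4 = (9/260)/(76/3) = 27/19760

r = 5/3; a_0 = 1; a_1 = -3/5; a_2 = 9/65; a_3 = -9/520; a_4 = 27/19760


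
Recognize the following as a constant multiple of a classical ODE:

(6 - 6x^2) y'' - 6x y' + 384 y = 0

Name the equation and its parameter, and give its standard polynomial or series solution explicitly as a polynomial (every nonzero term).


All three coefficients share the factor 6; dividing through by 6 gives  (1 - x^2) y'' - x y' + 64 y = 0.
This matches the Chebyshev equation (1 - x^2) y'' - x y' + n^2 y = 0 (note the -x y' term, not -2x y') with n^2 = 64, so n = 8; the polynomial solution is T_8(x).
With y = sum_k a_k x^k, matching x^k gives (k+2)(k+1) a_{k+2} = (k^2 - n^2) a_k = (k - 8)(k + 8) a_k. The right side vanishes at k = 8, so the series with the parity of 8 terminates at degree 8.
Standard normalization: leading coefficient of T_n is 2^(n-1), so a_8 = 2^7 = 128. Work downward with a_k = (k+1)(k+2) a_{k+2} / ((k - 8)(k + 8)):
  a_6 = (7)(8)(128) / ((6 - 8)(6 + 8)) = 7168/(-28) = -256
  a_4 = (5)(6)(-256) / ((4 - 8)(4 + 8)) = -7680/(-48) = 160
  a_2 = (3)(4)(160) / ((2 - 8)(2 + 8)) = 1920/(-60) = -32
  a_0 = (1)(2)(-32) / ((0 - 8)(0 + 8)) = -64/(-64) = 1
Hence T_8(x) = 128 x^8 - 256 x^6 + 160 x^4 - 32 x^2 + 1.

T_8(x); series = 128 x^8 - 256 x^6 + 160 x^4 - 32 x^2 + 1


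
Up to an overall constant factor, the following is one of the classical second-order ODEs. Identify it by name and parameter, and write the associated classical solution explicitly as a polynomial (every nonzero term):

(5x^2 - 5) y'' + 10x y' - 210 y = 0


All three coefficients share the factor -5; dividing through by -5 gives  (1 - x^2) y'' - 2x y' + 42 y = 0.
This matches the Legendre equation (1 - x^2) y'' - 2x y' + n(n+1) y = 0 (note the -2x y' term) with n(n+1) = 42, so n = 6; the polynomial solution is P_6(x).
With y = sum_k a_k x^k, matching x^k gives (k+2)(k+1) a_{k+2} = [k(k+1) - n(n+1)] a_k = (k - 6)(k + 7) a_k. The right side vanishes at k = 6, so the series with the parity of 6 terminates at degree 6.
Standard normalization (P_n(1) = 1): leading coefficient (2n)!/(2^n (n!)^2) = 479001600/(64*518400) = 231/16, so a_6 = 231/16. Work downward with a_k = (k+1)(k+2) a_{k+2} / ((k - 6)(k + 7)):
  a_4 = (5)(6)(231/16) / ((4 - 6)(4 + 7)) = (3465/8)/(-22) = -315/16
  a_2 = (3)(4)(-315/16) / ((2 - 6)(2 + 7)) = (-945/4)/(-36) = 105/16
  a_0 = (1)(2)(105/16) / ((0 - 6)(0 + 7)) = (105/8)/(-42) = -5/16
Hence P_6(x) = 231 x^6/16 - 315 x^4/16 + 105 x^2/16 - 5/16.

P_6(x); series = 231 x^6/16 - 315 x^4/16 + 105 x^2/16 - 5/16


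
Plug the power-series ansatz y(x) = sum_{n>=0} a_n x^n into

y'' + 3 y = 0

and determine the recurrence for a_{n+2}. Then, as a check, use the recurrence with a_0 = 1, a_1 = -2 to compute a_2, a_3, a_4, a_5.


Substitute y = sum_n a_n x^n into y'' + (const) y = 0.
y''(x) = sum_{n>=0} (n+2)(n+1) a_{n+2} x^n.
The ODE becomes sum_n [(n+2)(n+1) a_{n+2} + 3 a_n] x^n = 0.
Setting each coefficient to zero gives the recurrence:
  (n+2)(n+1) a_{n+2} + 3 a_n = 0,
  a_{n+2} = -3 / ((n+1)(n+2)) a_n.

Check with a_0 = 1, a_1 = -2 (apply the recurrence for n = 0, 1, 2, 3): a_0 = 1, a_1 = -2, a_2 = -3/2, a_3 = 1, a_4 = 3/8, a_5 = -3/20.

a_{n+2} = -3/((n+1)(n+2)) * a_n; check: a_0 = 1, a_1 = -2, a_2 = -3/2, a_3 = 1, a_4 = 3/8, a_5 = -3/20


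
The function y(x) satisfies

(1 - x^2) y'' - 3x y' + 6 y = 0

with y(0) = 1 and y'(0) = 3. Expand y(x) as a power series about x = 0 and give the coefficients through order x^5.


Ansatz: y(x) = sum_{n>=0} a_n x^n, so y'(x) = sum_{n>=1} n a_n x^(n-1) and y''(x) = sum_{n>=2} n(n-1) a_n x^(n-2).
Substitute into P(x) y'' + Q(x) y' + R(x) y = 0 with P(x) = 1 - x^2, Q(x) = -3x, R(x) = 6, and match powers of x.
Initial conditions: a_0 = 1, a_1 = 3.
Setting the coefficient of each power of x to zero and solving order by order (substituting the coefficients already found):
  x^0: 2 a_2 + 6 a_0 = 0  ->  2 a_2 = -6 a_0 = -6  ->  a_2 = -3
  x^1: 6 a_3 + 3 a_1 = 0  ->  6 a_3 = -3 a_1 = -9  ->  a_3 = -3/2
  x^2: 12 a_4 - 2 a_2 = 0  ->  12 a_4 = 2 a_2 = -6  ->  a_4 = -1/2
  x^3: 20 a_5 - 9 a_3 = 0  ->  20 a_5 = 9 a_3 = -27/2  ->  a_5 = -27/40
Truncated series: y(x) = 1 + 3 x - 3 x^2 - (3/2) x^3 - (1/2) x^4 - (27/40) x^5 + O(x^6).

a_0 = 1; a_1 = 3; a_2 = -3; a_3 = -3/2; a_4 = -1/2; a_5 = -27/40


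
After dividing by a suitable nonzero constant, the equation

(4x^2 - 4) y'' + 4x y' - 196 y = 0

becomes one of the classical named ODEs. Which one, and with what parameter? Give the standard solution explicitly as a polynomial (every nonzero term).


All three coefficients share the factor -4; dividing through by -4 gives  (1 - x^2) y'' - x y' + 49 y = 0.
This matches the Chebyshev equation (1 - x^2) y'' - x y' + n^2 y = 0 (note the -x y' term, not -2x y') with n^2 = 49, so n = 7; the polynomial solution is T_7(x).
With y = sum_k a_k x^k, matching x^k gives (k+2)(k+1) a_{k+2} = (k^2 - n^2) a_k = (k - 7)(k + 7) a_k. The right side vanishes at k = 7, so the series with the parity of 7 terminates at degree 7.
Standard normalization: leading coefficient of T_n is 2^(n-1), so a_7 = 2^6 = 64. Work downward with a_k = (k+1)(k+2) a_{k+2} / ((k - 7)(k + 7)):
  a_5 = (6)(7)(64) / ((5 - 7)(5 + 7)) = 2688/(-24) = -112
  a_3 = (4)(5)(-112) / ((3 - 7)(3 + 7)) = -2240/(-40) = 56
  a_1 = (2)(3)(56) / ((1 - 7)(1 + 7)) = 336/(-48) = -7
Hence T_7(x) = 64 x^7 - 112 x^5 + 56 x^3 - 7 x.

T_7(x); series = 64 x^7 - 112 x^5 + 56 x^3 - 7 x


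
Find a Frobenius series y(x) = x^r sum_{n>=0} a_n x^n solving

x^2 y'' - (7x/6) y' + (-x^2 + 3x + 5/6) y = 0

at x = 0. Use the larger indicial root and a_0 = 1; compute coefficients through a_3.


Write in Frobenius form y'' + (p(x)/x) y' + (q(x)/x^2) y = 0:
  p(x) = -7/6,  q(x) = -x^2 + 3x + 5/6.
Indicial equation: r(r-1) + (-7/6) r + (5/6) = 0 -> roots r_1 = 5/3, r_2 = 1/2.
Take r = r_1 = 5/3. Let y(x) = x^r sum_{n>=0} a_n x^n with a_0 = 1.
Substitute y = x^r sum a_n x^n and match x^{r+n}. The recurrence is
  D(n) a_n + 3 a_{n-1} - 1 a_{n-2} = 0,  where D(n) = (r+n)(r+n-1) + (-7/6)(r+n) + (5/6).
  a_n = [-3 a_{n-1} + 1 a_{n-2}] / D(n).
Since the indicial polynomial factors as (r - r_1)(r - r_2), D(n) = (r_1 + n - r_1)(r_1 + n - r_2) = n(n + 7/6).
Evaluating step by step (a_0 = 1):
  n = 1: D(1) = 1(1 + 7/6) = 13/6; numerator = -3(1) = -3; a_1 = (-3)/(13/6) = -18/13
  n = 2: D(2) = 2(2 + 7/6) = 19/3; numerator = -3(-18/13) + 1(1) = 67/13; a_2 = (67/13)/(19/3) = 201/247
  n = 3: D(3) = 3(3 + 7/6) = 25/2; numerator = -3(201/247) + 1(-18/13) = -945/247; a_3 = (-945/247)/(25/2) = -378/1235

r = 5/3; a_0 = 1; a_1 = -18/13; a_2 = 201/247; a_3 = -378/1235


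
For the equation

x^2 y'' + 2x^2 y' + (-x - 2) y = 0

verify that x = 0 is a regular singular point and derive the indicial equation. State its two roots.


Divide by x^2 to reach normal form y'' + P_1(x) y' + P_2(x) y = 0 with P_1(x) = 2 and P_2(x) = -1/x - 2/x^2.
x = 0 is a singular point because the y-coefficient -1/x - 2/x^2 has a pole at x = 0.
It is a regular singular point because x P_1(x) = p(x) = 2x and x^2 P_2(x) = q(x) = -x - 2 are polynomials, hence analytic at x = 0.
p(0) = 0,  q(0) = -2.
Indicial equation: r(r-1) + p(0) r + q(0) = 0, i.e. r^2 + (p(0) - 1) r + q(0) = 0, i.e. r^2 - 1 r - 2 = 0.
Discriminant: (-1)^2 - 4(-2) = 9, so r = (1 ± 3)/2.
Solving: r_1 = 2, r_2 = -1.

indicial: r^2 - 1 r - 2 = 0; roots r_1 = 2, r_2 = -1


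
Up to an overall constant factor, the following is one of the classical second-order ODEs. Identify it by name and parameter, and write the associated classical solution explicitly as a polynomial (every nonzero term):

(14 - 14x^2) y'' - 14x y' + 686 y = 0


All three coefficients share the factor 14; dividing through by 14 gives  (1 - x^2) y'' - x y' + 49 y = 0.
This matches the Chebyshev equation (1 - x^2) y'' - x y' + n^2 y = 0 (note the -x y' term, not -2x y') with n^2 = 49, so n = 7; the polynomial solution is T_7(x).
With y = sum_k a_k x^k, matching x^k gives (k+2)(k+1) a_{k+2} = (k^2 - n^2) a_k = (k - 7)(k + 7) a_k. The right side vanishes at k = 7, so the series with the parity of 7 terminates at degree 7.
Standard normalization: leading coefficient of T_n is 2^(n-1), so a_7 = 2^6 = 64. Work downward with a_k = (k+1)(k+2) a_{k+2} / ((k - 7)(k + 7)):
  a_5 = (6)(7)(64) / ((5 - 7)(5 + 7)) = 2688/(-24) = -112
  a_3 = (4)(5)(-112) / ((3 - 7)(3 + 7)) = -2240/(-40) = 56
  a_1 = (2)(3)(56) / ((1 - 7)(1 + 7)) = 336/(-48) = -7
Hence T_7(x) = 64 x^7 - 112 x^5 + 56 x^3 - 7 x.

T_7(x); series = 64 x^7 - 112 x^5 + 56 x^3 - 7 x


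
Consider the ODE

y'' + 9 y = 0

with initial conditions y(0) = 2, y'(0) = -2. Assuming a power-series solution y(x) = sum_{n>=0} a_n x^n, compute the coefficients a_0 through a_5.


Ansatz: y(x) = sum_{n>=0} a_n x^n, so y'(x) = sum_{n>=1} n a_n x^(n-1) and y''(x) = sum_{n>=2} n(n-1) a_n x^(n-2).
Substitute into P(x) y'' + Q(x) y' + R(x) y = 0 with P(x) = 1, Q(x) = 0, R(x) = 9, and match powers of x.
Initial conditions: a_0 = 2, a_1 = -2.
Setting the coefficient of each power of x to zero and solving order by order (substituting the coefficients already found):
  x^0: 2 a_2 + 9 a_0 = 0  ->  2 a_2 = -9 a_0 = -18  ->  a_2 = -9
  x^1: 6 a_3 + 9 a_1 = 0  ->  6 a_3 = -9 a_1 = 18  ->  a_3 = 3
  x^2: 12 a_4 + 9 a_2 = 0  ->  12 a_4 = -9 a_2 = 81  ->  a_4 = 27/4
  x^3: 20 a_5 + 9 a_3 = 0  ->  20 a_5 = -9 a_3 = -27  ->  a_5 = -27/20
Truncated series: y(x) = 2 - 2 x - 9 x^2 + 3 x^3 + (27/4) x^4 - (27/20) x^5 + O(x^6).

a_0 = 2; a_1 = -2; a_2 = -9; a_3 = 3; a_4 = 27/4; a_5 = -27/20


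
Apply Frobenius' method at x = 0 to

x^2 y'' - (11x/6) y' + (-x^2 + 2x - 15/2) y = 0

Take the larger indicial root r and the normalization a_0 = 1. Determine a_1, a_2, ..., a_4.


Write in Frobenius form y'' + (p(x)/x) y' + (q(x)/x^2) y = 0:
  p(x) = -11/6,  q(x) = -x^2 + 2x - 15/2.
Indicial equation: r(r-1) + (-11/6) r + (-15/2) = 0 -> roots r_1 = 9/2, r_2 = -5/3.
Take r = r_1 = 9/2. Let y(x) = x^r sum_{n>=0} a_n x^n with a_0 = 1.
Substitute y = x^r sum a_n x^n and match x^{r+n}. The recurrence is
  D(n) a_n + 2 a_{n-1} - 1 a_{n-2} = 0,  where D(n) = (r+n)(r+n-1) + (-11/6)(r+n) + (-15/2).
  a_n = [-2 a_{n-1} + 1 a_{n-2}] / D(n).
Since the indicial polynomial factors as (r - r_1)(r - r_2), D(n) = (r_1 + n - r_1)(r_1 + n - r_2) = n(n + 37/6).
Evaluating step by step (a_0 = 1):
  n = 1: D(1) = 1(1 + 37/6) = 43/6; numerator = -2(1) = -2; a_1 = (-2)/(43/6) = -12/43
  n = 2: D(2) = 2(2 + 37/6) = 49/3; numerator = -2(-12/43) + 1(1) = 67/43; a_2 = (67/43)/(49/3) = 201/2107
  n = 3: D(3) = 3(3 + 37/6) = 55/2; numerator = -2(201/2107) + 1(-12/43) = -990/2107; a_3 = (-990/2107)/(55/2) = -36/2107
  n = 4: D(4) = 4(4 + 37/6) = 122/3; numerator = -2(-36/2107) + 1(201/2107) = 39/301; a_4 = (39/301)/(122/3) = 117/36722

r = 9/2; a_0 = 1; a_1 = -12/43; a_2 = 201/2107; a_3 = -36/2107; a_4 = 117/36722


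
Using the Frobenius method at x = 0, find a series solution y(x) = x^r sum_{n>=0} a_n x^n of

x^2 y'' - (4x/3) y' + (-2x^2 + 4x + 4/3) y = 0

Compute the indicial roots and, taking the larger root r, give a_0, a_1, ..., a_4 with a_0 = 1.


Write in Frobenius form y'' + (p(x)/x) y' + (q(x)/x^2) y = 0:
  p(x) = -4/3,  q(x) = -2x^2 + 4x + 4/3.
Indicial equation: r(r-1) + (-4/3) r + (4/3) = 0 -> roots r_1 = 4/3, r_2 = 1.
Take r = r_1 = 4/3. Let y(x) = x^r sum_{n>=0} a_n x^n with a_0 = 1.
Substitute y = x^r sum a_n x^n and match x^{r+n}. The recurrence is
  D(n) a_n + 4 a_{n-1} - 2 a_{n-2} = 0,  where D(n) = (r+n)(r+n-1) + (-4/3)(r+n) + (4/3).
  a_n = [-4 a_{n-1} + 2 a_{n-2}] / D(n).
Since the indicial polynomial factors as (r - r_1)(r - r_2), D(n) = (r_1 + n - r_1)(r_1 + n - r_2) = n(n + 1/3).
Evaluating step by step (a_0 = 1):
  n = 1: D(1) = 1(1 + 1/3) = 4/3; numerator = -4(1) = -4; a_1 = (-4)/(4/3) = -3
  n = 2: D(2) = 2(2 + 1/3) = 14/3; numerator = -4(-3) + 2(1) = 14; a_2 = (14)/(14/3) = 3
  n = 3: D(3) = 3(3 + 1/3) = 10; numerator = -4(3) + 2(-3) = -18; a_3 = (-18)/(10) = -9/5
  n = 4: D(4) = 4(4 + 1/3) = 52/3; numerator = -4(-9/5) + 2(3) = 66/5; a_4 = (66/5)/(52/3) = 99/130

r = 4/3; a_0 = 1; a_1 = -3; a_2 = 3; a_3 = -9/5; a_4 = 99/130


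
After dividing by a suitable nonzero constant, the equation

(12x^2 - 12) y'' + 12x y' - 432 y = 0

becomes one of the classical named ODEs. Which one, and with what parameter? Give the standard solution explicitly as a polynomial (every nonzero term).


All three coefficients share the factor -12; dividing through by -12 gives  (1 - x^2) y'' - x y' + 36 y = 0.
This matches the Chebyshev equation (1 - x^2) y'' - x y' + n^2 y = 0 (note the -x y' term, not -2x y') with n^2 = 36, so n = 6; the polynomial solution is T_6(x).
With y = sum_k a_k x^k, matching x^k gives (k+2)(k+1) a_{k+2} = (k^2 - n^2) a_k = (k - 6)(k + 6) a_k. The right side vanishes at k = 6, so the series with the parity of 6 terminates at degree 6.
Standard normalization: leading coefficient of T_n is 2^(n-1), so a_6 = 2^5 = 32. Work downward with a_k = (k+1)(k+2) a_{k+2} / ((k - 6)(k + 6)):
  a_4 = (5)(6)(32) / ((4 - 6)(4 + 6)) = 960/(-20) = -48
  a_2 = (3)(4)(-48) / ((2 - 6)(2 + 6)) = -576/(-32) = 18
  a_0 = (1)(2)(18) / ((0 - 6)(0 + 6)) = 36/(-36) = -1
Hence T_6(x) = 32 x^6 - 48 x^4 + 18 x^2 - 1.

T_6(x); series = 32 x^6 - 48 x^4 + 18 x^2 - 1


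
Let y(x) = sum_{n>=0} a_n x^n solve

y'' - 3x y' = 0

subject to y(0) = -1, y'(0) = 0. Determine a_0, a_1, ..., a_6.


Ansatz: y(x) = sum_{n>=0} a_n x^n, so y'(x) = sum_{n>=1} n a_n x^(n-1) and y''(x) = sum_{n>=2} n(n-1) a_n x^(n-2).
Substitute into P(x) y'' + Q(x) y' + R(x) y = 0 with P(x) = 1, Q(x) = -3x, R(x) = 0, and match powers of x.
Initial conditions: a_0 = -1, a_1 = 0.
Setting the coefficient of each power of x to zero and solving order by order (substituting the coefficients already found):
  x^0: 2 a_2 = 0  ->  a_2 = 0
  x^1: 6 a_3 - 3 a_1 = 0  ->  6 a_3 = 3 a_1 = 0  ->  a_3 = 0
  x^2: 12 a_4 - 6 a_2 = 0  ->  12 a_4 = 6 a_2 = 0  ->  a_4 = 0
  x^3: 20 a_5 - 9 a_3 = 0  ->  20 a_5 = 9 a_3 = 0  ->  a_5 = 0
  x^4: 30 a_6 - 12 a_4 = 0  ->  30 a_6 = 12 a_4 = 0  ->  a_6 = 0
Truncated series: y(x) = -1 + O(x^7).

a_0 = -1; a_1 = 0; a_2 = 0; a_3 = 0; a_4 = 0; a_5 = 0; a_6 = 0


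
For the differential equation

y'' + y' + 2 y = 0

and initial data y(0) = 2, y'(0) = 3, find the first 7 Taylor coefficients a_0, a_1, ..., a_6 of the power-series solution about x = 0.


Ansatz: y(x) = sum_{n>=0} a_n x^n, so y'(x) = sum_{n>=1} n a_n x^(n-1) and y''(x) = sum_{n>=2} n(n-1) a_n x^(n-2).
Substitute into P(x) y'' + Q(x) y' + R(x) y = 0 with P(x) = 1, Q(x) = 1, R(x) = 2, and match powers of x.
Initial conditions: a_0 = 2, a_1 = 3.
Setting the coefficient of each power of x to zero and solving order by order (substituting the coefficients already found):
  x^0: 2 a_2 + a_1 + 2 a_0 = 0  ->  2 a_2 = -a_1 - 2 a_0 = -7  ->  a_2 = -7/2
  x^1: 6 a_3 + 2 a_2 + 2 a_1 = 0  ->  6 a_3 = -2 a_2 - 2 a_1 = 1  ->  a_3 = 1/6
  x^2: 12 a_4 + 3 a_3 + 2 a_2 = 0  ->  12 a_4 = -3 a_3 - 2 a_2 = 13/2  ->  a_4 = 13/24
  x^3: 20 a_5 + 4 a_4 + 2 a_3 = 0  ->  20 a_5 = -4 a_4 - 2 a_3 = -5/2  ->  a_5 = -1/8
  x^4: 30 a_6 + 5 a_5 + 2 a_4 = 0  ->  30 a_6 = -5 a_5 - 2 a_4 = -11/24  ->  a_6 = -11/720
Truncated series: y(x) = 2 + 3 x - (7/2) x^2 + (1/6) x^3 + (13/24) x^4 - (1/8) x^5 - (11/720) x^6 + O(x^7).

a_0 = 2; a_1 = 3; a_2 = -7/2; a_3 = 1/6; a_4 = 13/24; a_5 = -1/8; a_6 = -11/720


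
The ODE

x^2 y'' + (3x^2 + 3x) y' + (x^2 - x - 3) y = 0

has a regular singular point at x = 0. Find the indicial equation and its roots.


Divide by x^2 to reach normal form y'' + P_1(x) y' + P_2(x) y = 0 with P_1(x) = 3 + 3/x and P_2(x) = 1 - 1/x - 3/x^2.
x = 0 is a singular point because the y'-coefficient 3 + 3/x has a pole at x = 0 and the y-coefficient 1 - 1/x - 3/x^2 has a pole at x = 0.
It is a regular singular point because x P_1(x) = p(x) = 3x + 3 and x^2 P_2(x) = q(x) = x^2 - x - 3 are polynomials, hence analytic at x = 0.
p(0) = 3,  q(0) = -3.
Indicial equation: r(r-1) + p(0) r + q(0) = 0, i.e. r^2 + (p(0) - 1) r + q(0) = 0, i.e. r^2 + 2 r - 3 = 0.
Discriminant: (2)^2 - 4(-3) = 16, so r = (-2 ± 4)/2.
Solving: r_1 = 1, r_2 = -3.

indicial: r^2 + 2 r - 3 = 0; roots r_1 = 1, r_2 = -3


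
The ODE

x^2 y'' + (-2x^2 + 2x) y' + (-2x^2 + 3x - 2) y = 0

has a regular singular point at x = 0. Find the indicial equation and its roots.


Divide by x^2 to reach normal form y'' + P_1(x) y' + P_2(x) y = 0 with P_1(x) = -2 + 2/x and P_2(x) = -2 + 3/x - 2/x^2.
x = 0 is a singular point because the y'-coefficient -2 + 2/x has a pole at x = 0 and the y-coefficient -2 + 3/x - 2/x^2 has a pole at x = 0.
It is a regular singular point because x P_1(x) = p(x) = 2 - 2x and x^2 P_2(x) = q(x) = -2x^2 + 3x - 2 are polynomials, hence analytic at x = 0.
p(0) = 2,  q(0) = -2.
Indicial equation: r(r-1) + p(0) r + q(0) = 0, i.e. r^2 + (p(0) - 1) r + q(0) = 0, i.e. r^2 + 1 r - 2 = 0.
Discriminant: (1)^2 - 4(-2) = 9, so r = (-1 ± 3)/2.
Solving: r_1 = 1, r_2 = -2.

indicial: r^2 + 1 r - 2 = 0; roots r_1 = 1, r_2 = -2


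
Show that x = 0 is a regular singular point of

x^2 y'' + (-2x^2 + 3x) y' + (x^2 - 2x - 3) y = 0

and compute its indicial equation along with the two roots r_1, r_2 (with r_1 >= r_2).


Divide by x^2 to reach normal form y'' + P_1(x) y' + P_2(x) y = 0 with P_1(x) = -2 + 3/x and P_2(x) = 1 - 2/x - 3/x^2.
x = 0 is a singular point because the y'-coefficient -2 + 3/x has a pole at x = 0 and the y-coefficient 1 - 2/x - 3/x^2 has a pole at x = 0.
It is a regular singular point because x P_1(x) = p(x) = 3 - 2x and x^2 P_2(x) = q(x) = x^2 - 2x - 3 are polynomials, hence analytic at x = 0.
p(0) = 3,  q(0) = -3.
Indicial equation: r(r-1) + p(0) r + q(0) = 0, i.e. r^2 + (p(0) - 1) r + q(0) = 0, i.e. r^2 + 2 r - 3 = 0.
Discriminant: (2)^2 - 4(-3) = 16, so r = (-2 ± 4)/2.
Solving: r_1 = 1, r_2 = -3.

indicial: r^2 + 2 r - 3 = 0; roots r_1 = 1, r_2 = -3


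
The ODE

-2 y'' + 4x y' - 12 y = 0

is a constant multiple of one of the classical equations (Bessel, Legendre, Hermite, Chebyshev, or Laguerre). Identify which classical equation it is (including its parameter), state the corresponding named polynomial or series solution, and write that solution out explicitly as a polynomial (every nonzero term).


All three coefficients share the factor -2; dividing through by -2 gives  y'' - 2x y' + 6 y = 0.
This matches the Hermite equation y'' - 2x y' + 2n y = 0 with 2n = 6, so n = 3; the polynomial solution is H_3(x).
With y = sum_k a_k x^k, matching x^k gives (k+2)(k+1) a_{k+2} = 2(k - n) a_k = 2(k - 3) a_k. The right side vanishes at k = 3, so the series with the parity of 3 terminates at degree 3.
Standard normalization: leading coefficient of H_n is 2^n, so a_3 = 2^3 = 8. Work downward with a_k = (k+1)(k+2) a_{k+2} / (2(k - n)):
  a_1 = (2)(3)(8) / (2(1 - 3)) = 48/(-4) = -12
Hence H_3(x) = 8 x^3 - 12 x.

H_3(x); series = 8 x^3 - 12 x


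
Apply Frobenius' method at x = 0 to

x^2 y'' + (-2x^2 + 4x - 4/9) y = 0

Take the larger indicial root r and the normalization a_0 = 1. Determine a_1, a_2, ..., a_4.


Write in Frobenius form y'' + (p(x)/x) y' + (q(x)/x^2) y = 0:
  p(x) = 0,  q(x) = -2x^2 + 4x - 4/9.
Indicial equation: r(r-1) + (0) r + (-4/9) = 0 -> roots r_1 = 4/3, r_2 = -1/3.
Take r = r_1 = 4/3. Let y(x) = x^r sum_{n>=0} a_n x^n with a_0 = 1.
Substitute y = x^r sum a_n x^n and match x^{r+n}. The recurrence is
  D(n) a_n + 4 a_{n-1} - 2 a_{n-2} = 0,  where D(n) = (r+n)(r+n-1) + (0)(r+n) + (-4/9).
  a_n = [-4 a_{n-1} + 2 a_{n-2}] / D(n).
Since the indicial polynomial factors as (r - r_1)(r - r_2), D(n) = (r_1 + n - r_1)(r_1 + n - r_2) = n(n + 5/3).
Evaluating step by step (a_0 = 1):
  n = 1: D(1) = 1(1 + 5/3) = 8/3; numerator = -4(1) = -4; a_1 = (-4)/(8/3) = -3/2
  n = 2: D(2) = 2(2 + 5/3) = 22/3; numerator = -4(-3/2) + 2(1) = 8; a_2 = (8)/(22/3) = 12/11
  n = 3: D(3) = 3(3 + 5/3) = 14; numerator = -4(12/11) + 2(-3/2) = -81/11; a_3 = (-81/11)/(14) = -81/154
  n = 4: D(4) = 4(4 + 5/3) = 68/3; numerator = -4(-81/154) + 2(12/11) = 30/7; a_4 = (30/7)/(68/3) = 45/238

r = 4/3; a_0 = 1; a_1 = -3/2; a_2 = 12/11; a_3 = -81/154; a_4 = 45/238


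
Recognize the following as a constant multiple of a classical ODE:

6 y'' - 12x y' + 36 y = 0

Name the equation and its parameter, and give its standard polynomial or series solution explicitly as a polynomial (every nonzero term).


All three coefficients share the factor 6; dividing through by 6 gives  y'' - 2x y' + 6 y = 0.
This matches the Hermite equation y'' - 2x y' + 2n y = 0 with 2n = 6, so n = 3; the polynomial solution is H_3(x).
With y = sum_k a_k x^k, matching x^k gives (k+2)(k+1) a_{k+2} = 2(k - n) a_k = 2(k - 3) a_k. The right side vanishes at k = 3, so the series with the parity of 3 terminates at degree 3.
Standard normalization: leading coefficient of H_n is 2^n, so a_3 = 2^3 = 8. Work downward with a_k = (k+1)(k+2) a_{k+2} / (2(k - n)):
  a_1 = (2)(3)(8) / (2(1 - 3)) = 48/(-4) = -12
Hence H_3(x) = 8 x^3 - 12 x.

H_3(x); series = 8 x^3 - 12 x


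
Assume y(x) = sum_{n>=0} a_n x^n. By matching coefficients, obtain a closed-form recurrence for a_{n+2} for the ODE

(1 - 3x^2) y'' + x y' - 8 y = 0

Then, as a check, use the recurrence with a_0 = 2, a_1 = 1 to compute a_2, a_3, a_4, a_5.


Substitute y = sum_n a_n x^n.
(1 - 3 x^2) y'' contributes (n+2)(n+1) a_{n+2} - 3 n(n-1) a_n at x^n.
x y'(x) contributes n a_n at x^n.
-8 y(x) contributes -8 a_n at x^n.
Matching x^n: (n+2)(n+1) a_{n+2} + (-3 n(n-1) + n - 8) a_n = 0.
Thus a_{n+2} = (3 n(n-1) - n + 8) / ((n+1)(n+2)) * a_n.

Check with a_0 = 2, a_1 = 1 (apply the recurrence for n = 0, 1, 2, 3): a_0 = 2, a_1 = 1, a_2 = 8, a_3 = 7/6, a_4 = 8, a_5 = 161/120.

a_(n+2) = (3 n(n-1) - n + 8) / ((n+1)(n+2)) * a_n; check: a_0 = 2, a_1 = 1, a_2 = 8, a_3 = 7/6, a_4 = 8, a_5 = 161/120


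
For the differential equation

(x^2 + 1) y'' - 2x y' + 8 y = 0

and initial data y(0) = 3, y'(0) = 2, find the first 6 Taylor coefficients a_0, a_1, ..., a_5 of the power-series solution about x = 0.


Ansatz: y(x) = sum_{n>=0} a_n x^n, so y'(x) = sum_{n>=1} n a_n x^(n-1) and y''(x) = sum_{n>=2} n(n-1) a_n x^(n-2).
Substitute into P(x) y'' + Q(x) y' + R(x) y = 0 with P(x) = x^2 + 1, Q(x) = -2x, R(x) = 8, and match powers of x.
Initial conditions: a_0 = 3, a_1 = 2.
Setting the coefficient of each power of x to zero and solving order by order (substituting the coefficients already found):
  x^0: 2 a_2 + 8 a_0 = 0  ->  2 a_2 = -8 a_0 = -24  ->  a_2 = -12
  x^1: 6 a_3 + 6 a_1 = 0  ->  6 a_3 = -6 a_1 = -12  ->  a_3 = -2
  x^2: 12 a_4 + 6 a_2 = 0  ->  12 a_4 = -6 a_2 = 72  ->  a_4 = 6
  x^3: 20 a_5 + 8 a_3 = 0  ->  20 a_5 = -8 a_3 = 16  ->  a_5 = 4/5
Truncated series: y(x) = 3 + 2 x - 12 x^2 - 2 x^3 + 6 x^4 + (4/5) x^5 + O(x^6).

a_0 = 3; a_1 = 2; a_2 = -12; a_3 = -2; a_4 = 6; a_5 = 4/5


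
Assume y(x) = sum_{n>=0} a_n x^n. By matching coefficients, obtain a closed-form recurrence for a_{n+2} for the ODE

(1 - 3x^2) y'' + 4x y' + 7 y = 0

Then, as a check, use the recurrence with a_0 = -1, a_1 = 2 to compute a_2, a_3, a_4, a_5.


Substitute y = sum_n a_n x^n.
(1 - 3 x^2) y'' contributes (n+2)(n+1) a_{n+2} - 3 n(n-1) a_n at x^n.
4 x y'(x) contributes 4 n a_n at x^n.
7 y(x) contributes 7 a_n at x^n.
Matching x^n: (n+2)(n+1) a_{n+2} + (-3 n(n-1) + 4 n + 7) a_n = 0.
Thus a_{n+2} = (3 n(n-1) - 4 n - 7) / ((n+1)(n+2)) * a_n.

Check with a_0 = -1, a_1 = 2 (apply the recurrence for n = 0, 1, 2, 3): a_0 = -1, a_1 = 2, a_2 = 7/2, a_3 = -11/3, a_4 = -21/8, a_5 = 11/60.

a_(n+2) = (3 n(n-1) - 4 n - 7) / ((n+1)(n+2)) * a_n; check: a_0 = -1, a_1 = 2, a_2 = 7/2, a_3 = -11/3, a_4 = -21/8, a_5 = 11/60


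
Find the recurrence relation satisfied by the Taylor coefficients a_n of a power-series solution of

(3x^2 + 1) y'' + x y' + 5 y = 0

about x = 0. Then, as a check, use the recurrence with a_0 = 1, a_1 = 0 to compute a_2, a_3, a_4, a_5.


Substitute y = sum_n a_n x^n.
(1 + 3 x^2) y'' contributes (n+2)(n+1) a_{n+2} + 3 n(n-1) a_n at x^n.
x y'(x) contributes n a_n at x^n.
5 y(x) contributes 5 a_n at x^n.
Matching x^n: (n+2)(n+1) a_{n+2} + (3 n(n-1) + n + 5) a_n = 0.
Thus a_{n+2} = (-3 n(n-1) - n - 5) / ((n+1)(n+2)) * a_n.

Check with a_0 = 1, a_1 = 0 (apply the recurrence for n = 0, 1, 2, 3): a_0 = 1, a_1 = 0, a_2 = -5/2, a_3 = 0, a_4 = 65/24, a_5 = 0.

a_(n+2) = (-3 n(n-1) - n - 5) / ((n+1)(n+2)) * a_n; check: a_0 = 1, a_1 = 0, a_2 = -5/2, a_3 = 0, a_4 = 65/24, a_5 = 0


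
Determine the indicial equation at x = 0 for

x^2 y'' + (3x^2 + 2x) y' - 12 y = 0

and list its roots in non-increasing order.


Divide by x^2 to reach normal form y'' + P_1(x) y' + P_2(x) y = 0 with P_1(x) = 3 + 2/x and P_2(x) = -12/x^2.
x = 0 is a singular point because the y'-coefficient 3 + 2/x has a pole at x = 0 and the y-coefficient -12/x^2 has a pole at x = 0.
It is a regular singular point because x P_1(x) = p(x) = 3x + 2 and x^2 P_2(x) = q(x) = -12 are polynomials, hence analytic at x = 0.
p(0) = 2,  q(0) = -12.
Indicial equation: r(r-1) + p(0) r + q(0) = 0, i.e. r^2 + (p(0) - 1) r + q(0) = 0, i.e. r^2 + 1 r - 12 = 0.
Discriminant: (1)^2 - 4(-12) = 49, so r = (-1 ± 7)/2.
Solving: r_1 = 3, r_2 = -4.

indicial: r^2 + 1 r - 12 = 0; roots r_1 = 3, r_2 = -4


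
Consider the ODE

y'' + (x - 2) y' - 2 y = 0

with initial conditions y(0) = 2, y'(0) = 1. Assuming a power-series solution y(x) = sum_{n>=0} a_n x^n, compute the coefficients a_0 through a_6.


Ansatz: y(x) = sum_{n>=0} a_n x^n, so y'(x) = sum_{n>=1} n a_n x^(n-1) and y''(x) = sum_{n>=2} n(n-1) a_n x^(n-2).
Substitute into P(x) y'' + Q(x) y' + R(x) y = 0 with P(x) = 1, Q(x) = x - 2, R(x) = -2, and match powers of x.
Initial conditions: a_0 = 2, a_1 = 1.
Setting the coefficient of each power of x to zero and solving order by order (substituting the coefficients already found):
  x^0: 2 a_2 - 2 a_1 - 2 a_0 = 0  ->  2 a_2 = 2 a_1 + 2 a_0 = 6  ->  a_2 = 3
  x^1: 6 a_3 - 4 a_2 - a_1 = 0  ->  6 a_3 = 4 a_2 + a_1 = 13  ->  a_3 = 13/6
  x^2: 12 a_4 - 6 a_3 = 0  ->  12 a_4 = 6 a_3 = 13  ->  a_4 = 13/12
  x^3: 20 a_5 - 8 a_4 + a_3 = 0  ->  20 a_5 = 8 a_4 - a_3 = 13/2  ->  a_5 = 13/40
  x^4: 30 a_6 - 10 a_5 + 2 a_4 = 0  ->  30 a_6 = 10 a_5 - 2 a_4 = 13/12  ->  a_6 = 13/360
Truncated series: y(x) = 2 + x + 3 x^2 + (13/6) x^3 + (13/12) x^4 + (13/40) x^5 + (13/360) x^6 + O(x^7).

a_0 = 2; a_1 = 1; a_2 = 3; a_3 = 13/6; a_4 = 13/12; a_5 = 13/40; a_6 = 13/360
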